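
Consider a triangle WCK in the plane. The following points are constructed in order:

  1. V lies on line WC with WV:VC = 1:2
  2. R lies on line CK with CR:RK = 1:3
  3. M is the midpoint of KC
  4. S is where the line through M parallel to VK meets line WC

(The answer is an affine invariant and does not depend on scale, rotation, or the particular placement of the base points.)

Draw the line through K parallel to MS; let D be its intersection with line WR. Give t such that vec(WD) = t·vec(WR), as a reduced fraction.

t = 2/5

Set W = (0, 0), C = (1, 0), K = (0, 1); any affine frame gives the same invariant.
1. V lies on line WC with WV:VC = 1:2 ⇒ V = (1/3, 0)
2. R lies on line CK with CR:RK = 1:3 ⇒ R = (3/4, 1/4)
3. M is the midpoint of KC ⇒ M = (1/2, 1/2)
4. S is where the line through M parallel to VK meets line WC ⇒ S = (2/3, 0)
through K parallel to MS: direction (1/6, -1/2); meets WR at D = (3/10, 1/10)
D = W + t·(R−W) with t = 2/5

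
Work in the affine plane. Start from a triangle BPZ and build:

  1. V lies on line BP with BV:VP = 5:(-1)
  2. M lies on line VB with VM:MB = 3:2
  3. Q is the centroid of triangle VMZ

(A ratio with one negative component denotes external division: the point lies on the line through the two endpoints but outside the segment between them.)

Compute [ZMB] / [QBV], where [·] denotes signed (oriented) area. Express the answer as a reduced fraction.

[ZMB]:[QBV] = -6/5

Assign B = (0, 0), P = (1, 0), Z = (0, 1) — the answer is frame-independent, so this choice is without loss of generality.
1. V lies on line BP with BV:VP = 5:(-1) ⇒ V = (5/4, 0)
2. M lies on line VB with VM:MB = 3:2 ⇒ M = (1/2, 0)
3. Q is the centroid of triangle VMZ ⇒ Q = (7/12, 1/3)
2·[ZMB] = -1/2, 2·[QBV] = 5/12
[ZMB]:[QBV] = -1/2:5/12 = -6/5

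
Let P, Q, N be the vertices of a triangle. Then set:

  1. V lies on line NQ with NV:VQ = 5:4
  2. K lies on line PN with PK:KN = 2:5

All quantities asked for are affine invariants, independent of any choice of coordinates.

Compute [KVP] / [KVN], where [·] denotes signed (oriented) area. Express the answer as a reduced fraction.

[KVP]:[KVN] = -2/5

Choose coordinates P = (0, 0), Q = (1, 0), N = (0, 1).
1. V lies on line NQ with NV:VQ = 5:4 ⇒ V = (5/9, 4/9)
2. K lies on line PN with PK:KN = 2:5 ⇒ K = (0, 2/7)
2·[KVP] = -10/63, 2·[KVN] = 25/63
[KVP]:[KVN] = -10/63:25/63 = -2/5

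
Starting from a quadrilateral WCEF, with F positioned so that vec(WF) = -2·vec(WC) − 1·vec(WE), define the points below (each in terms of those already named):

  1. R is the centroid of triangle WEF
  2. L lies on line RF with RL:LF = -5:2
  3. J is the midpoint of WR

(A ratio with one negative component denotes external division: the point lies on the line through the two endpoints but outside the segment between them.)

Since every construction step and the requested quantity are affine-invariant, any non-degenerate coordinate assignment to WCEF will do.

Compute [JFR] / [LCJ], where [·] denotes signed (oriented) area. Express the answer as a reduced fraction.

Assign W = (0, 0), C = (1, 0), E = (0, 1), F = (-2, -1) — the answer is frame-independent, so this choice is without loss of generality.
1. R is the centroid of triangle WEF ⇒ R = (-2/3, 0)
2. L lies on line RF with RL:LF = -5:2 ⇒ L = (-26/9, -5/3)
3. J is the midpoint of WR ⇒ J = (-1/3, 0)
2·[JFR] = -1/3, 2·[LCJ] = 20/9
[JFR]:[LCJ] = -1/3:20/9 = -3/20

[JFR]:[LCJ] = -3/20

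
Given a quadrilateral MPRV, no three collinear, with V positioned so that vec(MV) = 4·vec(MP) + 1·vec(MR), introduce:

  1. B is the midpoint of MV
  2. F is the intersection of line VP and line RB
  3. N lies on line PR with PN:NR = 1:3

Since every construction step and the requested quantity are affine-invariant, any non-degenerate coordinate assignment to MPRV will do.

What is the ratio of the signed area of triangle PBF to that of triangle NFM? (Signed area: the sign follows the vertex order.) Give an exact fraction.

[PBF]:[NFM] = 6/7

Assign M = (0, 0), P = (1, 0), R = (0, 1), V = (4, 1) — the answer is frame-independent, so this choice is without loss of generality.
1. B is the midpoint of MV ⇒ B = (2, 1/2)
2. F is the intersection of line VP and line RB ⇒ F = (16/7, 3/7)
3. N lies on line PR with PN:NR = 1:3 ⇒ N = (3/4, 1/4)
2·[PBF] = -3/14, 2·[NFM] = -1/4
[PBF]:[NFM] = -3/14:-1/4 = 6/7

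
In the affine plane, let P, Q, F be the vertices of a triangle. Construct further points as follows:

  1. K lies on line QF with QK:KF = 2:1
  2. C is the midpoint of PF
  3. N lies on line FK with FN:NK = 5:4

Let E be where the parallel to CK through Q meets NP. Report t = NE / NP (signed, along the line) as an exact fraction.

Assign P = (0, 0), Q = (1, 0), F = (0, 1) — the answer is frame-independent, so this choice is without loss of generality.
1. K lies on line QF with QK:KF = 2:1 ⇒ K = (1/3, 2/3)
2. C is the midpoint of PF ⇒ C = (0, 1/2)
3. N lies on line FK with FN:NK = 5:4 ⇒ N = (5/27, 22/27)
through Q parallel to CK: direction (1/3, 1/6); meets NP at E = (-5/39, -22/39)
E = N + t·(P−N) with t = 22/13

t = 22/13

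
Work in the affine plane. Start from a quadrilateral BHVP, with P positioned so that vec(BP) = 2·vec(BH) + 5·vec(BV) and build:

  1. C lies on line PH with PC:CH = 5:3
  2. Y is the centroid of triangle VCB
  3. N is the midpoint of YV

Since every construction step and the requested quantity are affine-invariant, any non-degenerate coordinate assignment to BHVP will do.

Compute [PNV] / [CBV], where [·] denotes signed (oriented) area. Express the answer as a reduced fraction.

[PNV]:[CBV] = 23/33

Choose coordinates B = (0, 0), H = (1, 0), V = (0, 1), P = (2, 5).
1. C lies on line PH with PC:CH = 5:3 ⇒ C = (11/8, 15/8)
2. Y is the centroid of triangle VCB ⇒ Y = (11/24, 23/24)
3. N is the midpoint of YV ⇒ N = (11/48, 47/48)
2·[PNV] = -23/24, 2·[CBV] = -11/8
[PNV]:[CBV] = -23/24:-11/8 = 23/33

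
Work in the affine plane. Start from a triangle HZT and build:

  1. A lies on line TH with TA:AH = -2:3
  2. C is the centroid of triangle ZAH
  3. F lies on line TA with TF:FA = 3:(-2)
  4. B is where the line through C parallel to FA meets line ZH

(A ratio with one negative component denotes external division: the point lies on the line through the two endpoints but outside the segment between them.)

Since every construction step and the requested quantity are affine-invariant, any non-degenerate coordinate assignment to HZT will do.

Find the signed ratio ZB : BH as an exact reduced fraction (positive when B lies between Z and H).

Work in coordinates with H = (0, 0), Z = (1, 0), T = (0, 1).
1. A lies on line TH with TA:AH = -2:3 ⇒ A = (0, 3)
2. C is the centroid of triangle ZAH ⇒ C = (1/3, 1)
3. F lies on line TA with TF:FA = 3:(-2) ⇒ F = (0, 7)
4. B is where the line through C parallel to FA meets line ZH ⇒ B = (1/3, 0)
B = Z + t·(H−Z) with t = 2/3, so ZB:BH = t:(1−t) = 2/3:1/3

ZB:BH = 2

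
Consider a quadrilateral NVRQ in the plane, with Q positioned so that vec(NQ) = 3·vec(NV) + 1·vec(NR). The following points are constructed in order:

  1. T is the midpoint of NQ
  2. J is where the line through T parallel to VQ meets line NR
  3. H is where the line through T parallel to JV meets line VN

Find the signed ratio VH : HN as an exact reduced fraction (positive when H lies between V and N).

VH:HN = -3

Assign N = (0, 0), V = (1, 0), R = (0, 1), Q = (3, 1) — the answer is frame-independent, so this choice is without loss of generality.
1. T is the midpoint of NQ ⇒ T = (3/2, 1/2)
2. J is where the line through T parallel to VQ meets line NR ⇒ J = (0, -1/4)
3. H is where the line through T parallel to JV meets line VN ⇒ H = (-1/2, 0)
H = V + t·(N−V) with t = 3/2, so VH:HN = t:(1−t) = 3/2:-1/2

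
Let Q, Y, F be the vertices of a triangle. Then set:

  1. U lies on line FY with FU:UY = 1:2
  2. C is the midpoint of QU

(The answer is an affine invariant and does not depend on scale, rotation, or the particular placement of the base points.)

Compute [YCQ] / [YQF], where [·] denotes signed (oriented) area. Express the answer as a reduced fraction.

[YCQ]:[YQF] = -1/3

Choose coordinates Q = (0, 0), Y = (1, 0), F = (0, 1).
1. U lies on line FY with FU:UY = 1:2 ⇒ U = (1/3, 2/3)
2. C is the midpoint of QU ⇒ C = (1/6, 1/3)
2·[YCQ] = 1/3, 2·[YQF] = -1
[YCQ]:[YQF] = 1/3:-1 = -1/3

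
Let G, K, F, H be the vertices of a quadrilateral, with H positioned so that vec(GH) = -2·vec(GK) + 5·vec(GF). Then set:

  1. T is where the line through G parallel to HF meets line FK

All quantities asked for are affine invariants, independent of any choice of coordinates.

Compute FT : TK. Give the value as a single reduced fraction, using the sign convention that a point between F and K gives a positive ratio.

FT:TK = -1/2

Set G = (0, 0), K = (1, 0), F = (0, 1), H = (-2, 5); any affine frame gives the same invariant.
1. T is where the line through G parallel to HF meets line FK ⇒ T = (-1, 2)
T = F + t·(K−F) with t = -1, so FT:TK = t:(1−t) = -1:2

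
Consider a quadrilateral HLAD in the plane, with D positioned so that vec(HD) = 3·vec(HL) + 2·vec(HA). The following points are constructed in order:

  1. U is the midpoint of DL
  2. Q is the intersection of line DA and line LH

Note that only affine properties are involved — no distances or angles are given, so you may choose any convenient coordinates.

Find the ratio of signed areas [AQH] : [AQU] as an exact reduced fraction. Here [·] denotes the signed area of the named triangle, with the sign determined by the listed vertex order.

[AQH]:[AQU] = 3/2

Set H = (0, 0), L = (1, 0), A = (0, 1), D = (3, 2); any affine frame gives the same invariant.
1. U is the midpoint of DL ⇒ U = (2, 1)
2. Q is the intersection of line DA and line LH ⇒ Q = (-3, 0)
2·[AQH] = 3, 2·[AQU] = 2
[AQH]:[AQU] = 3:2 = 3/2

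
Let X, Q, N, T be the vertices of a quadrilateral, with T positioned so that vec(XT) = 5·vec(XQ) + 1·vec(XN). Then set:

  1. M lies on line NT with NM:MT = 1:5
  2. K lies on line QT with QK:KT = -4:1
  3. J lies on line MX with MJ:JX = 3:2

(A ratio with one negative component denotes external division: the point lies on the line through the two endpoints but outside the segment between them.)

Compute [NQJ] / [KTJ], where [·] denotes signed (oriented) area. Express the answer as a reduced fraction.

Work in coordinates with X = (0, 0), Q = (1, 0), N = (0, 1), T = (5, 1).
1. M lies on line NT with NM:MT = 1:5 ⇒ M = (5/6, 1)
2. K lies on line QT with QK:KT = -4:1 ⇒ K = (19/3, 4/3)
3. J lies on line MX with MJ:JX = 3:2 ⇒ J = (1/3, 2/5)
2·[NQJ] = -4/15, 2·[KTJ] = -34/45
[NQJ]:[KTJ] = -4/15:-34/45 = 6/17

[NQJ]:[KTJ] = 6/17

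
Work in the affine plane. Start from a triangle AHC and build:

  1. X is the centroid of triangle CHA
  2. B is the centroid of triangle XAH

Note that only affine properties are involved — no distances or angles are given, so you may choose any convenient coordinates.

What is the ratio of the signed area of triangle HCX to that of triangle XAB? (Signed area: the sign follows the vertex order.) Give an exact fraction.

[HCX]:[XAB] = 3

Work in coordinates with A = (0, 0), H = (1, 0), C = (0, 1).
1. X is the centroid of triangle CHA ⇒ X = (1/3, 1/3)
2. B is the centroid of triangle XAH ⇒ B = (4/9, 1/9)
2·[HCX] = 1/3, 2·[XAB] = 1/9
[HCX]:[XAB] = 1/3:1/9 = 3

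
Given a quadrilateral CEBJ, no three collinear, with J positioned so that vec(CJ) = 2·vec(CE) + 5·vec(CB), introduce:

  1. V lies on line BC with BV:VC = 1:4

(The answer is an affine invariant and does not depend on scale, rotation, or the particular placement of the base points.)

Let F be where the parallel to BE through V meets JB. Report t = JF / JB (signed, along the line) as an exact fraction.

t = 31/30

Work in coordinates with C = (0, 0), E = (1, 0), B = (0, 1), J = (2, 5).
1. V lies on line BC with BV:VC = 1:4 ⇒ V = (0, 4/5)
through V parallel to BE: direction (1, -1); meets JB at F = (-1/15, 13/15)
F = J + t·(B−J) with t = 31/30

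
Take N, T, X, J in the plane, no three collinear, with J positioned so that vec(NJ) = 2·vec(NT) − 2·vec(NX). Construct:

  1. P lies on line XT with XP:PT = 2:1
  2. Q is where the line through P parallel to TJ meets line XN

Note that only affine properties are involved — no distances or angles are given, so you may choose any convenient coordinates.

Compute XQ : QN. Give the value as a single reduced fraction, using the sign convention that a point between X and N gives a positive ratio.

Choose coordinates N = (0, 0), T = (1, 0), X = (0, 1), J = (2, -2).
1. P lies on line XT with XP:PT = 2:1 ⇒ P = (2/3, 1/3)
2. Q is where the line through P parallel to TJ meets line XN ⇒ Q = (0, 5/3)
Q = X + t·(N−X) with t = -2/3, so XQ:QN = t:(1−t) = -2/3:5/3

XQ:QN = -2/5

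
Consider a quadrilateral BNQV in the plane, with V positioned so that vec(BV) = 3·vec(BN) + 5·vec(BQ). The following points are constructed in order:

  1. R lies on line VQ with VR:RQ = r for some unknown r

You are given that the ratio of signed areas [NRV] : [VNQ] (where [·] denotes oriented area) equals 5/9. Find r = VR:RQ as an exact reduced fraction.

r = 5/4

Assign B = (0, 0), N = (1, 0), Q = (0, 1), V = (3, 5) — the answer is frame-independent, so this choice is without loss of generality.
1. With VR:RQ = r, write λ = r/(r+1) so R = V + λ·(Q−V); R is affine-linear in λ
Every point depending on R is an affine combination of R and λ-independent points, so each such coordinate is linear in λ; the λ² term in each signed area is a multiple of (Q−V)×(Q−V) = 0, so 2·[NRV] and 2·[VNQ] are each linear in λ. Evaluating at λ=0 and λ=1:
  2·[NRV] = -7·λ,   2·[VNQ] = -7
So [NRV]:[VNQ] = (-7·λ) / (-7). Setting this equal to 5/9:
  -7·λ = 5/9·(-7)  ⇒  λ = 5/9
Then r = λ/(1−λ) = (5/9)/(4/9) = 5/4. Check: with r = 5/4, R = (4/3, 25/9) and [NRV]:[VNQ] = 5/9 as required.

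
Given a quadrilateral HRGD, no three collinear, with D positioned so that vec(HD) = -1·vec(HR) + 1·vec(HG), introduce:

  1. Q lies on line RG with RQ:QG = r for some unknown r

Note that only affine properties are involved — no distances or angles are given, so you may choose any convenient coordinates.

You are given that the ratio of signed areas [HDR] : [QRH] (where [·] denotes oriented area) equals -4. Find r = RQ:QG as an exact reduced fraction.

r = -1/5

Choose coordinates H = (0, 0), R = (1, 0), G = (0, 1), D = (-1, 1).
1. With RQ:QG = r, write λ = r/(r+1) so Q = R + λ·(G−R); Q is affine-linear in λ
Every point depending on Q is an affine combination of Q and λ-independent points, so each such coordinate is linear in λ; the λ² term in each signed area is a multiple of (G−R)×(G−R) = 0, so 2·[HDR] and 2·[QRH] are each linear in λ. Evaluating at λ=0 and λ=1:
  2·[HDR] = -1,   2·[QRH] = −λ
So [HDR]:[QRH] = (-1) / (−λ). Setting this equal to -4:
  -1 = -4·(−λ)  ⇒  λ = -1/4
Then r = λ/(1−λ) = (-1/4)/(5/4) = -1/5. Check: with r = -1/5, Q = (5/4, -1/4) and [HDR]:[QRH] = -4 as required.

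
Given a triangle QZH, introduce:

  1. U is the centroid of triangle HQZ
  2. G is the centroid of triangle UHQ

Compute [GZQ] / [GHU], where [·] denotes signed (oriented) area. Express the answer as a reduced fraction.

Choose coordinates Q = (0, 0), Z = (1, 0), H = (0, 1).
1. U is the centroid of triangle HQZ ⇒ U = (1/3, 1/3)
2. G is the centroid of triangle UHQ ⇒ G = (1/9, 4/9)
2·[GZQ] = -4/9, 2·[GHU] = -1/9
[GZQ]:[GHU] = -4/9:-1/9 = 4

[GZQ]:[GHU] = 4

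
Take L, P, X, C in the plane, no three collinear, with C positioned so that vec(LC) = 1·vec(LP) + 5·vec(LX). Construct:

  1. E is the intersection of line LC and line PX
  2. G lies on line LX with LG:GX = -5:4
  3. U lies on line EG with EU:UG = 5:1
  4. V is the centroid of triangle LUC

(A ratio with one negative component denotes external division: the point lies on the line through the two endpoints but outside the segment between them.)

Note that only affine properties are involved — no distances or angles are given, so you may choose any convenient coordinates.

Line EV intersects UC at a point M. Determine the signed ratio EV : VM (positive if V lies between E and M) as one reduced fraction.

Set L = (0, 0), P = (1, 0), X = (0, 1), C = (1, 5); any affine frame gives the same invariant.
1. E is the intersection of line LC and line PX ⇒ E = (1/6, 5/6)
2. G lies on line LX with LG:GX = -5:4 ⇒ G = (0, 5)
3. U lies on line EG with EU:UG = 5:1 ⇒ U = (1/36, 155/36)
4. V is the centroid of triangle LUC ⇒ V = (37/108, 335/108)
line EV meets UC at M = (149/324, 1495/324)
V = E + t·(M−E) with t = 3/5, so EV:VM = 3/5:2/5

EV:VM = 3/2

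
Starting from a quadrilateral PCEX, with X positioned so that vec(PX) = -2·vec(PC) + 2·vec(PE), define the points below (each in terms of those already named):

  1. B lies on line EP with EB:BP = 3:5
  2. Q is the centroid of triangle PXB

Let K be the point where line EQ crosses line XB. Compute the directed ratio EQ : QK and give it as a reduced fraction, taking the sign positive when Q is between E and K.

Set P = (0, 0), C = (1, 0), E = (0, 1), X = (-2, 2); any affine frame gives the same invariant.
1. B lies on line EP with EB:BP = 3:5 ⇒ B = (0, 5/8)
2. Q is the centroid of triangle PXB ⇒ Q = (-2/3, 7/8)
line EQ meets XB at K = (-3/7, 103/112)
Q = E + t·(K−E) with t = 14/9, so EQ:QK = 14/9:-5/9

EQ:QK = -14/5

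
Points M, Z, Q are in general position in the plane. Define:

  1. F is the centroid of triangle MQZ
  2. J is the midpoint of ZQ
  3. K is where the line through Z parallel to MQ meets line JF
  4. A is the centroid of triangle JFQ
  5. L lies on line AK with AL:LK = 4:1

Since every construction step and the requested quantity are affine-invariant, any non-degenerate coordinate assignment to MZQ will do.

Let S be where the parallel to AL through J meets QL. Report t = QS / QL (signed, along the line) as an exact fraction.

t = 10/7

Set M = (0, 0), Z = (1, 0), Q = (0, 1); any affine frame gives the same invariant.
1. F is the centroid of triangle MQZ ⇒ F = (1/3, 1/3)
2. J is the midpoint of ZQ ⇒ J = (1/2, 1/2)
3. K is where the line through Z parallel to MQ meets line JF ⇒ K = (1, 1)
4. A is the centroid of triangle JFQ ⇒ A = (5/18, 11/18)
5. L lies on line AK with AL:LK = 4:1 ⇒ L = (77/90, 83/90)
through J parallel to AL: direction (26/45, 14/45); meets QL at S = (11/9, 8/9)
S = Q + t·(L−Q) with t = 10/7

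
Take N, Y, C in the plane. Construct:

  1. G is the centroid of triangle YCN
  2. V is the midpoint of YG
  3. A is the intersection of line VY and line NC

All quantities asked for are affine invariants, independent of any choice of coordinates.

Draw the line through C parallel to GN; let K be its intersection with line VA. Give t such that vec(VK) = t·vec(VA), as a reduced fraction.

t = 3/2

Assign N = (0, 0), Y = (1, 0), C = (0, 1) — the answer is frame-independent, so this choice is without loss of generality.
1. G is the centroid of triangle YCN ⇒ G = (1/3, 1/3)
2. V is the midpoint of YG ⇒ V = (2/3, 1/6)
3. A is the intersection of line VY and line NC ⇒ A = (0, 1/2)
through C parallel to GN: direction (-1/3, -1/3); meets VA at K = (-1/3, 2/3)
K = V + t·(A−V) with t = 3/2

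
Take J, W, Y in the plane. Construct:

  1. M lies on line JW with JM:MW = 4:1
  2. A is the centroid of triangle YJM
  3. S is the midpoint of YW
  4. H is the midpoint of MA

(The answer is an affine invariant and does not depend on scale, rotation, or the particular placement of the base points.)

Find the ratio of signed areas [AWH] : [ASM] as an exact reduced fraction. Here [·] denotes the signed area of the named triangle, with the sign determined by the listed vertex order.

[AWH]:[ASM] = 1/5

Choose coordinates J = (0, 0), W = (1, 0), Y = (0, 1).
1. M lies on line JW with JM:MW = 4:1 ⇒ M = (4/5, 0)
2. A is the centroid of triangle YJM ⇒ A = (4/15, 1/3)
3. S is the midpoint of YW ⇒ S = (1/2, 1/2)
4. H is the midpoint of MA ⇒ H = (8/15, 1/6)
2·[AWH] = -1/30, 2·[ASM] = -1/6
[AWH]:[ASM] = -1/30:-1/6 = 1/5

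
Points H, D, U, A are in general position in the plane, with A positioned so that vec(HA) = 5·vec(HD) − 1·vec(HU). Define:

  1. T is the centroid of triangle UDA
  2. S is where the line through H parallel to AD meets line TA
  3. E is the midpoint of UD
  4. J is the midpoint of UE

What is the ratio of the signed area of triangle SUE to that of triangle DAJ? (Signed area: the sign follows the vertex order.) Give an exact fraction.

Set H = (0, 0), D = (1, 0), U = (0, 1), A = (5, -1); any affine frame gives the same invariant.
1. T is the centroid of triangle UDA ⇒ T = (2, 0)
2. S is where the line through H parallel to AD meets line TA ⇒ S = (8, -2)
3. E is the midpoint of UD ⇒ E = (1/2, 1/2)
4. J is the midpoint of UE ⇒ J = (1/4, 3/4)
2·[SUE] = 5/2, 2·[DAJ] = 9/4
[SUE]:[DAJ] = 5/2:9/4 = 10/9

[SUE]:[DAJ] = 10/9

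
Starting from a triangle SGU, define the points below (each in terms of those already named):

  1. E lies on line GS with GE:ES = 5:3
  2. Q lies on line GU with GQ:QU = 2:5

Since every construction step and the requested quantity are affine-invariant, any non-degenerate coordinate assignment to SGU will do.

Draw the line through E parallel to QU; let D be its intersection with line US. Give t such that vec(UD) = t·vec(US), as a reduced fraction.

t = 5/8

Work in coordinates with S = (0, 0), G = (1, 0), U = (0, 1).
1. E lies on line GS with GE:ES = 5:3 ⇒ E = (3/8, 0)
2. Q lies on line GU with GQ:QU = 2:5 ⇒ Q = (5/7, 2/7)
through E parallel to QU: direction (-5/7, 5/7); meets US at D = (0, 3/8)
D = U + t·(S−U) with t = 5/8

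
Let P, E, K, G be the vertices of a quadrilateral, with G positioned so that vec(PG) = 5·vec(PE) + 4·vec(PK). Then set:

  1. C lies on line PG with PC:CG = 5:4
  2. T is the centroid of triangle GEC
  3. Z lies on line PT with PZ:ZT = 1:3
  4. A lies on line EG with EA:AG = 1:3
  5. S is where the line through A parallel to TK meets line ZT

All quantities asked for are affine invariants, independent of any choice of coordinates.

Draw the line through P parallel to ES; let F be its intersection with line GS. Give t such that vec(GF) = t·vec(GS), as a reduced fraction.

Choose coordinates P = (0, 0), E = (1, 0), K = (0, 1), G = (5, 4).
1. C lies on line PG with PC:CG = 5:4 ⇒ C = (25/9, 20/9)
2. T is the centroid of triangle GEC ⇒ T = (79/27, 56/27)
3. Z lies on line PT with PZ:ZT = 1:3 ⇒ Z = (79/108, 14/27)
4. A lies on line EG with EA:AG = 1:3 ⇒ A = (2, 1)
5. S is where the line through A parallel to TK meets line ZT ⇒ S = (7/9, 392/711)
through P parallel to ES: direction (-2/9, 392/711); meets GS at F = (7/275, -1372/21725)
F = G + t·(S−G) with t = 324/275

t = 324/275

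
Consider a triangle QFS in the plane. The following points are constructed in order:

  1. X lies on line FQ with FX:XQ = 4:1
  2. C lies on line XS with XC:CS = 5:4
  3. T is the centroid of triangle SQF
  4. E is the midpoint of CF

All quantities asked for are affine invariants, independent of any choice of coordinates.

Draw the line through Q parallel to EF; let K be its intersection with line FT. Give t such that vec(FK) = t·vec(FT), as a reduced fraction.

t = 25/3

Choose coordinates Q = (0, 0), F = (1, 0), S = (0, 1).
1. X lies on line FQ with FX:XQ = 4:1 ⇒ X = (1/5, 0)
2. C lies on line XS with XC:CS = 5:4 ⇒ C = (4/45, 5/9)
3. T is the centroid of triangle SQF ⇒ T = (1/3, 1/3)
4. E is the midpoint of CF ⇒ E = (49/90, 5/18)
through Q parallel to EF: direction (41/90, -5/18); meets FT at K = (-41/9, 25/9)
K = F + t·(T−F) with t = 25/3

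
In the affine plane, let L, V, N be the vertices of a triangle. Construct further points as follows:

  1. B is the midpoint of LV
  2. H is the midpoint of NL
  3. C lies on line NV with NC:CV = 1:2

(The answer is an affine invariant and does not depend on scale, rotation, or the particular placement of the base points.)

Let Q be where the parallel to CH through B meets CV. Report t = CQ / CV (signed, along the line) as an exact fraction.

t = 3/4

Choose coordinates L = (0, 0), V = (1, 0), N = (0, 1).
1. B is the midpoint of LV ⇒ B = (1/2, 0)
2. H is the midpoint of NL ⇒ H = (0, 1/2)
3. C lies on line NV with NC:CV = 1:2 ⇒ C = (1/3, 2/3)
through B parallel to CH: direction (-1/3, -1/6); meets CV at Q = (5/6, 1/6)
Q = C + t·(V−C) with t = 3/4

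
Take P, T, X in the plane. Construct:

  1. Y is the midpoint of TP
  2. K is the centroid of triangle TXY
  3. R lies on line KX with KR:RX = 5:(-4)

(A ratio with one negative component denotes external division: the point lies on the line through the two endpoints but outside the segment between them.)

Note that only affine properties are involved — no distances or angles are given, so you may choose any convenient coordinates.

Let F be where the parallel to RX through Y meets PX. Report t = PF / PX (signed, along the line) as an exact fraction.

Choose coordinates P = (0, 0), T = (1, 0), X = (0, 1).
1. Y is the midpoint of TP ⇒ Y = (1/2, 0)
2. K is the centroid of triangle TXY ⇒ K = (1/2, 1/3)
3. R lies on line KX with KR:RX = 5:(-4) ⇒ R = (-2, 11/3)
through Y parallel to RX: direction (2, -8/3); meets PX at F = (0, 2/3)
F = P + t·(X−P) with t = 2/3

t = 2/3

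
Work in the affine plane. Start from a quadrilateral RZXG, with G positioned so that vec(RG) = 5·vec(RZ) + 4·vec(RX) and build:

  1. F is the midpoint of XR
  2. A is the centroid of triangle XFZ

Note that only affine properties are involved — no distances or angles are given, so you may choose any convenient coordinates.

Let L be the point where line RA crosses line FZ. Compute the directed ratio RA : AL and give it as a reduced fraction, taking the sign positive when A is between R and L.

RA:AL = -4

Assign R = (0, 0), Z = (1, 0), X = (0, 1), G = (5, 4) — the answer is frame-independent, so this choice is without loss of generality.
1. F is the midpoint of XR ⇒ F = (0, 1/2)
2. A is the centroid of triangle XFZ ⇒ A = (1/3, 1/2)
line RA meets FZ at L = (1/4, 3/8)
A = R + t·(L−R) with t = 4/3, so RA:AL = 4/3:-1/3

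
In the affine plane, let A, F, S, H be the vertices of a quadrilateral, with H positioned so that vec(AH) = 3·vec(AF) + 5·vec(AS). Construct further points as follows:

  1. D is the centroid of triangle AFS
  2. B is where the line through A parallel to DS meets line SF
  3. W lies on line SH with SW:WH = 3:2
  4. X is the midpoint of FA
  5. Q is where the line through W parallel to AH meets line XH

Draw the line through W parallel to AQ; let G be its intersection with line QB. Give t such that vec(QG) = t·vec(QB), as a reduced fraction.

t = 24/395

Choose coordinates A = (0, 0), F = (1, 0), S = (0, 1), H = (3, 5).
1. D is the centroid of triangle AFS ⇒ D = (1/3, 1/3)
2. B is where the line through A parallel to DS meets line SF ⇒ B = (-1, 2)
3. W lies on line SH with SW:WH = 3:2 ⇒ W = (9/5, 17/5)
4. X is the midpoint of FA ⇒ X = (1/2, 0)
5. Q is where the line through W parallel to AH meets line XH ⇒ Q = (21/5, 37/5)
through W parallel to AQ: direction (21/5, 37/5); meets QB at G = (7671/1975, 13967/1975)
G = Q + t·(B−Q) with t = 24/395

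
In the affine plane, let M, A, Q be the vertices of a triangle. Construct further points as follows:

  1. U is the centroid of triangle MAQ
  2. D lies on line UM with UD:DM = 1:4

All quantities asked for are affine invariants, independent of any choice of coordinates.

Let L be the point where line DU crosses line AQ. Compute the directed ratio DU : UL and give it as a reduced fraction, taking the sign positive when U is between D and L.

DU:UL = 2/5

Choose coordinates M = (0, 0), A = (1, 0), Q = (0, 1).
1. U is the centroid of triangle MAQ ⇒ U = (1/3, 1/3)
2. D lies on line UM with UD:DM = 1:4 ⇒ D = (4/15, 4/15)
line DU meets AQ at L = (1/2, 1/2)
U = D + t·(L−D) with t = 2/7, so DU:UL = 2/7:5/7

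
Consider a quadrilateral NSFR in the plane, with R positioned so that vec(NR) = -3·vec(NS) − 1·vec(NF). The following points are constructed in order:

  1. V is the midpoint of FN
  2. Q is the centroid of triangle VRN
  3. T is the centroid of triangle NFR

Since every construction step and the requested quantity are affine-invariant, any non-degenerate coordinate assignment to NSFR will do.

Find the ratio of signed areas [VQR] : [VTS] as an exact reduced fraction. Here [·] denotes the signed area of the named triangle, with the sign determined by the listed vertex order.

Set N = (0, 0), S = (1, 0), F = (0, 1), R = (-3, -1); any affine frame gives the same invariant.
1. V is the midpoint of FN ⇒ V = (0, 1/2)
2. Q is the centroid of triangle VRN ⇒ Q = (-1, -1/6)
3. T is the centroid of triangle NFR ⇒ T = (-1, 0)
2·[VQR] = -1/2, 2·[VTS] = 1
[VQR]:[VTS] = -1/2:1 = -1/2

[VQR]:[VTS] = -1/2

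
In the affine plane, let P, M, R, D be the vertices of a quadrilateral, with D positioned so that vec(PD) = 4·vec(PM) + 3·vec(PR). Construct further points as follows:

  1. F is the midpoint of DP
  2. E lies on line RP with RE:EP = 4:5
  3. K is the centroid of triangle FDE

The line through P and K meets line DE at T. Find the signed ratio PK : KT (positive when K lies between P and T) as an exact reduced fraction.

Assign P = (0, 0), M = (1, 0), R = (0, 1), D = (4, 3) — the answer is frame-independent, so this choice is without loss of generality.
1. F is the midpoint of DP ⇒ F = (2, 3/2)
2. E lies on line RP with RE:EP = 4:5 ⇒ E = (0, 5/9)
3. K is the centroid of triangle FDE ⇒ K = (2, 91/54)
line PK meets DE at T = (12/5, 91/45)
K = P + t·(T−P) with t = 5/6, so PK:KT = 5/6:1/6

PK:KT = 5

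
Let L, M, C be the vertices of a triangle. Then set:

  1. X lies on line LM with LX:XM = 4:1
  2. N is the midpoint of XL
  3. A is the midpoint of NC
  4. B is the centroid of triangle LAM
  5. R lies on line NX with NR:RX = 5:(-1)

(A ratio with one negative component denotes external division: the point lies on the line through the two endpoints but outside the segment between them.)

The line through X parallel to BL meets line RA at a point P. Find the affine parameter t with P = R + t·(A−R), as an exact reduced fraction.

Assign L = (0, 0), M = (1, 0), C = (0, 1) — the answer is frame-independent, so this choice is without loss of generality.
1. X lies on line LM with LX:XM = 4:1 ⇒ X = (4/5, 0)
2. N is the midpoint of XL ⇒ N = (2/5, 0)
3. A is the midpoint of NC ⇒ A = (1/5, 1/2)
4. B is the centroid of triangle LAM ⇒ B = (2/5, 1/6)
5. R lies on line NX with NR:RX = 5:(-1) ⇒ R = (9/10, 0)
through X parallel to BL: direction (-2/5, -1/6); meets RA at P = (82/95, 1/38)
P = R + t·(A−R) with t = 1/19

t = 1/19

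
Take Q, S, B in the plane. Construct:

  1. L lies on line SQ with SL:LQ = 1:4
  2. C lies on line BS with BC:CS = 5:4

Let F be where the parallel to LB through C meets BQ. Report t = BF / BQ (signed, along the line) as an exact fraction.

Set Q = (0, 0), S = (1, 0), B = (0, 1); any affine frame gives the same invariant.
1. L lies on line SQ with SL:LQ = 1:4 ⇒ L = (4/5, 0)
2. C lies on line BS with BC:CS = 5:4 ⇒ C = (5/9, 4/9)
through C parallel to LB: direction (-4/5, 1); meets BQ at F = (0, 41/36)
F = B + t·(Q−B) with t = -5/36

t = -5/36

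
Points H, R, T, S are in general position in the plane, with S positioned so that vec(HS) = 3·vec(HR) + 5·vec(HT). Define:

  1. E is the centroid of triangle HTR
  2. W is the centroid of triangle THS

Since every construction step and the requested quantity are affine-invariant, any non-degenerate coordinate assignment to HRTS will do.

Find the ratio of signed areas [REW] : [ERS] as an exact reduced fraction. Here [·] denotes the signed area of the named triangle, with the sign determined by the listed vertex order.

Assign H = (0, 0), R = (1, 0), T = (0, 1), S = (3, 5) — the answer is frame-independent, so this choice is without loss of generality.
1. E is the centroid of triangle HTR ⇒ E = (1/3, 1/3)
2. W is the centroid of triangle THS ⇒ W = (1, 2)
2·[REW] = -4/3, 2·[ERS] = 4
[REW]:[ERS] = -4/3:4 = -1/3

[REW]:[ERS] = -1/3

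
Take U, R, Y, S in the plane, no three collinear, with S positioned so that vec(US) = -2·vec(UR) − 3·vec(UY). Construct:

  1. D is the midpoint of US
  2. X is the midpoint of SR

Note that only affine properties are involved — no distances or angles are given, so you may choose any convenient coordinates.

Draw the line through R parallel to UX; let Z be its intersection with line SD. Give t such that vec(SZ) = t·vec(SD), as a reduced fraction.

Set U = (0, 0), R = (1, 0), Y = (0, 1), S = (-2, -3); any affine frame gives the same invariant.
1. D is the midpoint of US ⇒ D = (-1, -3/2)
2. X is the midpoint of SR ⇒ X = (-1/2, -3/2)
through R parallel to UX: direction (-1/2, -3/2); meets SD at Z = (2, 3)
Z = S + t·(D−S) with t = 4

t = 4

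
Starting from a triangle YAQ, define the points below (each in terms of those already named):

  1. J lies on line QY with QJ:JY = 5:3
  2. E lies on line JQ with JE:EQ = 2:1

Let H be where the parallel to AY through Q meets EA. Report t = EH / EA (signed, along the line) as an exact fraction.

Choose coordinates Y = (0, 0), A = (1, 0), Q = (0, 1).
1. J lies on line QY with QJ:JY = 5:3 ⇒ J = (0, 3/8)
2. E lies on line JQ with JE:EQ = 2:1 ⇒ E = (0, 19/24)
through Q parallel to AY: direction (-1, 0); meets EA at H = (-5/19, 1)
H = E + t·(A−E) with t = -5/19

t = -5/19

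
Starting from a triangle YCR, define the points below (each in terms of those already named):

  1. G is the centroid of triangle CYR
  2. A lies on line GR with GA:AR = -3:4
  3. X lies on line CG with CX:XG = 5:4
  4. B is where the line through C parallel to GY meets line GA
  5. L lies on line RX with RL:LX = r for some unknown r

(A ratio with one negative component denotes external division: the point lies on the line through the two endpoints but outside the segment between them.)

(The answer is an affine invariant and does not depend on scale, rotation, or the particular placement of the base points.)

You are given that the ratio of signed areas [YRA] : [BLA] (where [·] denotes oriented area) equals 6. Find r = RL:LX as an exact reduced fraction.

r = 3

Set Y = (0, 0), C = (1, 0), R = (0, 1); any affine frame gives the same invariant.
1. G is the centroid of triangle CYR ⇒ G = (1/3, 1/3)
2. A lies on line GR with GA:AR = -3:4 ⇒ A = (4/3, -5/3)
3. X lies on line CG with CX:XG = 5:4 ⇒ X = (17/27, 5/27)
4. B is where the line through C parallel to GY meets line GA ⇒ B = (2/3, -1/3)
5. With RL:LX = r, write λ = r/(r+1) so L = R + λ·(X−R); L is affine-linear in λ
Every point depending on L is an affine combination of L and λ-independent points, so each such coordinate is linear in λ; the λ² term in each signed area is a multiple of (X−R)×(X−R) = 0, so 2·[YRA] and 2·[BLA] are each linear in λ. Evaluating at λ=0 and λ=1:
  2·[YRA] = -4/3,   2·[BLA] = -8/27·λ
So [YRA]:[BLA] = (-4/3) / (-8/27·λ). Setting this equal to 6:
  -4/3 = 6·(-8/27·λ)  ⇒  λ = 3/4
Then r = λ/(1−λ) = (3/4)/(1/4) = 3. Check: with r = 3, L = (17/36, 7/18) and [YRA]:[BLA] = 6 as required.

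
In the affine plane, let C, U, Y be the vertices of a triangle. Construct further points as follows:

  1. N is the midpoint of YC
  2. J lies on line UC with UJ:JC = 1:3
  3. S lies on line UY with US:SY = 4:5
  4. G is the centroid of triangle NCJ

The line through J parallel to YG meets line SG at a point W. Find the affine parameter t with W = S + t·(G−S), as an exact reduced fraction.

t = -11/70

Assign C = (0, 0), U = (1, 0), Y = (0, 1) — the answer is frame-independent, so this choice is without loss of generality.
1. N is the midpoint of YC ⇒ N = (0, 1/2)
2. J lies on line UC with UJ:JC = 1:3 ⇒ J = (3/4, 0)
3. S lies on line UY with US:SY = 4:5 ⇒ S = (5/9, 4/9)
4. G is the centroid of triangle NCJ ⇒ G = (1/4, 1/6)
through J parallel to YG: direction (1/4, -5/6); meets SG at W = (169/280, 41/84)
W = S + t·(G−S) with t = -11/70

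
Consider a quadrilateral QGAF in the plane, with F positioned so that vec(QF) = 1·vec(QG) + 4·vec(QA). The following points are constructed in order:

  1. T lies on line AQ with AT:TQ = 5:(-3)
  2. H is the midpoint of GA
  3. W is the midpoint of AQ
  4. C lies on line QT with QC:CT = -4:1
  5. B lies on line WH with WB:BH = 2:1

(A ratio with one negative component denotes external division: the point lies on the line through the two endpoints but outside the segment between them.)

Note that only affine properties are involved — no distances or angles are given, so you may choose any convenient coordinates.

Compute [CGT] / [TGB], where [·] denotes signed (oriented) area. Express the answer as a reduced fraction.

[CGT]:[TGB] = 1/3

Work in coordinates with Q = (0, 0), G = (1, 0), A = (0, 1), F = (1, 4).
1. T lies on line AQ with AT:TQ = 5:(-3) ⇒ T = (0, -3/2)
2. H is the midpoint of GA ⇒ H = (1/2, 1/2)
3. W is the midpoint of AQ ⇒ W = (0, 1/2)
4. C lies on line QT with QC:CT = -4:1 ⇒ C = (0, -2)
5. B lies on line WH with WB:BH = 2:1 ⇒ B = (1/3, 1/2)
2·[CGT] = 1/2, 2·[TGB] = 3/2
[CGT]:[TGB] = 1/2:3/2 = 1/3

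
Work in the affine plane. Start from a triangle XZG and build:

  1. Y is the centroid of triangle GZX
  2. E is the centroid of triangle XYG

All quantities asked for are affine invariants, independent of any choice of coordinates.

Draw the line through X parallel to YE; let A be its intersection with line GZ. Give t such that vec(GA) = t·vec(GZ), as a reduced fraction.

Choose coordinates X = (0, 0), Z = (1, 0), G = (0, 1).
1. Y is the centroid of triangle GZX ⇒ Y = (1/3, 1/3)
2. E is the centroid of triangle XYG ⇒ E = (1/9, 4/9)
through X parallel to YE: direction (-2/9, 1/9); meets GZ at A = (2, -1)
A = G + t·(Z−G) with t = 2

t = 2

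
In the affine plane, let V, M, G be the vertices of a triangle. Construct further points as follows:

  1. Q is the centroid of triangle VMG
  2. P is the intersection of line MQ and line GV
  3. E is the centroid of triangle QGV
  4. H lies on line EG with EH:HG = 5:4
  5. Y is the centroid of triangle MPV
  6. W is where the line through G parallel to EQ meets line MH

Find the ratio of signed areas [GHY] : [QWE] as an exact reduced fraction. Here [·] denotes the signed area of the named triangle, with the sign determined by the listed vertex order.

Work in coordinates with V = (0, 0), M = (1, 0), G = (0, 1).
1. Q is the centroid of triangle VMG ⇒ Q = (1/3, 1/3)
2. P is the intersection of line MQ and line GV ⇒ P = (0, 1/2)
3. E is the centroid of triangle QGV ⇒ E = (1/9, 4/9)
4. H lies on line EG with EH:HG = 5:4 ⇒ H = (4/81, 61/81)
5. Y is the centroid of triangle MPV ⇒ Y = (1/3, 1/6)
6. W is where the line through G parallel to EQ meets line MH ⇒ W = (-32/45, 61/45)
2·[GHY] = 10/243, 2·[QWE] = 1/9
[GHY]:[QWE] = 10/243:1/9 = 10/27

[GHY]:[QWE] = 10/27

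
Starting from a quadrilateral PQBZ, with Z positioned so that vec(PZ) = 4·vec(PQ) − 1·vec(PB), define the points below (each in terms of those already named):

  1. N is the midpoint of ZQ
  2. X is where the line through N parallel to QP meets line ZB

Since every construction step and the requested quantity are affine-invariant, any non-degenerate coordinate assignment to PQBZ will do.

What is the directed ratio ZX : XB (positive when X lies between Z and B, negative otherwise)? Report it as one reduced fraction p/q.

ZX:XB = 1/3

Set P = (0, 0), Q = (1, 0), B = (0, 1), Z = (4, -1); any affine frame gives the same invariant.
1. N is the midpoint of ZQ ⇒ N = (5/2, -1/2)
2. X is where the line through N parallel to QP meets line ZB ⇒ X = (3, -1/2)
X = Z + t·(B−Z) with t = 1/4, so ZX:XB = t:(1−t) = 1/4:3/4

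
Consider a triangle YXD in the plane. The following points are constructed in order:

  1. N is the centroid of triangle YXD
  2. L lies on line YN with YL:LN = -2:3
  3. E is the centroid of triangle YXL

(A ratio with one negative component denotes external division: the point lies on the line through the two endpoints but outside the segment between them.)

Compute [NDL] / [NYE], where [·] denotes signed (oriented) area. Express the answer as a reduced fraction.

Assign Y = (0, 0), X = (1, 0), D = (0, 1) — the answer is frame-independent, so this choice is without loss of generality.
1. N is the centroid of triangle YXD ⇒ N = (1/3, 1/3)
2. L lies on line YN with YL:LN = -2:3 ⇒ L = (-2/3, -2/3)
3. E is the centroid of triangle YXL ⇒ E = (1/9, -2/9)
2·[NDL] = 1, 2·[NYE] = 1/9
[NDL]:[NYE] = 1:1/9 = 9

[NDL]:[NYE] = 9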